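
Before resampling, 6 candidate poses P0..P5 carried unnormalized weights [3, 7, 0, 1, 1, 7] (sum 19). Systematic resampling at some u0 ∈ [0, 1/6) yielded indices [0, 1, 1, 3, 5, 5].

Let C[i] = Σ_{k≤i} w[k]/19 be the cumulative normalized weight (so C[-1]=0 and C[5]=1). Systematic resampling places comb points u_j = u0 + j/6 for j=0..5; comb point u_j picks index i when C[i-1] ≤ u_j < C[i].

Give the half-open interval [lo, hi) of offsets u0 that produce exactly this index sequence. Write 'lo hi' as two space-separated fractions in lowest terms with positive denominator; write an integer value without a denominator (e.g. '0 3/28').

C = [3/19, 10/19, 10/19, 11/19, 12/19, 1]
j=0 picked index 0: u0 ∈ [0, 3/19)
j=1 picked index 1: u0 ∈ [-1/114, 41/114)
j=2 picked index 1: u0 ∈ [-10/57, 11/57)
j=3 picked index 3: u0 ∈ [1/38, 3/38)
j=4 picked index 5: u0 ∈ [-2/57, 1/3)
j=5 picked index 5: u0 ∈ [-23/114, 1/6)
intersection: [1/38, 3/38)

1/38 3/38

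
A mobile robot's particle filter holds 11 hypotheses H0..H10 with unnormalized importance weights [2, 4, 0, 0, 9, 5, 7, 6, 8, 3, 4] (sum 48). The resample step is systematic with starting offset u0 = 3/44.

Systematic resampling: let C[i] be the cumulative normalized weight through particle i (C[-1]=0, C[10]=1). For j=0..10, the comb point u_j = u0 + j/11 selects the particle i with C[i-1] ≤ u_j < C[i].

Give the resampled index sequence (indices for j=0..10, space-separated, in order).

C = [1/24, 1/8, 1/8, 1/8, 5/16, 5/12, 9/16, 11/16, 41/48, 11/12, 1]
j=0: u_0=3/44 ∈ [1/24, 1/8) → index 1
j=1: u_1=7/44 ∈ [1/8, 5/16) → index 4
j=2: u_2=1/4 ∈ [1/8, 5/16) → index 4
j=3: u_3=15/44 ∈ [5/16, 5/12) → index 5
j=4: u_4=19/44 ∈ [5/12, 9/16) → index 6
j=5: u_5=23/44 ∈ [5/12, 9/16) → index 6
j=6: u_6=27/44 ∈ [9/16, 11/16) → index 7
j=7: u_7=31/44 ∈ [11/16, 41/48) → index 8
j=8: u_8=35/44 ∈ [11/16, 41/48) → index 8
j=9: u_9=39/44 ∈ [41/48, 11/12) → index 9
j=10: u_10=43/44 ∈ [11/12, 1) → index 10

1 4 4 5 6 6 7 8 8 9 10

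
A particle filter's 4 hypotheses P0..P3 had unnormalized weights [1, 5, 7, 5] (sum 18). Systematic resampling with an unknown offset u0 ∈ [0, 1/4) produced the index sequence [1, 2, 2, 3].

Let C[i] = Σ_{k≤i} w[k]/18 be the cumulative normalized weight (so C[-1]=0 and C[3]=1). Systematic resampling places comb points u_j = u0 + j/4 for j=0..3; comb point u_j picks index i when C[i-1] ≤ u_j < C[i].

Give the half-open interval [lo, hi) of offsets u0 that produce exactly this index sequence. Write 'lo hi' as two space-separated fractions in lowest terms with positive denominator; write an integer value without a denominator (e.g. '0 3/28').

C = [1/18, 1/3, 13/18, 1]
j=0 picked index 1: u0 ∈ [1/18, 1/3)
j=1 picked index 2: u0 ∈ [1/12, 17/36)
j=2 picked index 2: u0 ∈ [-1/6, 2/9)
j=3 picked index 3: u0 ∈ [-1/36, 1/4)
intersection: [1/12, 2/9)

1/12 2/9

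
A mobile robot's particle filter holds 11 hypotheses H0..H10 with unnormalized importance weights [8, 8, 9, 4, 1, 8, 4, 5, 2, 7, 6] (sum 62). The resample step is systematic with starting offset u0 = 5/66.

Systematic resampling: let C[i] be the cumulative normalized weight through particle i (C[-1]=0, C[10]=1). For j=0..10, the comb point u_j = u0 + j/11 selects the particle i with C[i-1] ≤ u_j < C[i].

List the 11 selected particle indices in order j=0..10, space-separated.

0 1 1 2 3 5 6 7 9 9 10

C = [4/31, 8/31, 25/62, 29/62, 15/31, 19/31, 21/31, 47/62, 49/62, 28/31, 1]
j=0: u_0=5/66 ∈ [0, 4/31) → index 0
j=1: u_1=1/6 ∈ [4/31, 8/31) → index 1
j=2: u_2=17/66 ∈ [4/31, 8/31) → index 1
j=3: u_3=23/66 ∈ [8/31, 25/62) → index 2
j=4: u_4=29/66 ∈ [25/62, 29/62) → index 3
j=5: u_5=35/66 ∈ [15/31, 19/31) → index 5
j=6: u_6=41/66 ∈ [19/31, 21/31) → index 6
j=7: u_7=47/66 ∈ [21/31, 47/62) → index 7
j=8: u_8=53/66 ∈ [49/62, 28/31) → index 9
j=9: u_9=59/66 ∈ [49/62, 28/31) → index 9
j=10: u_10=65/66 ∈ [28/31, 1) → index 10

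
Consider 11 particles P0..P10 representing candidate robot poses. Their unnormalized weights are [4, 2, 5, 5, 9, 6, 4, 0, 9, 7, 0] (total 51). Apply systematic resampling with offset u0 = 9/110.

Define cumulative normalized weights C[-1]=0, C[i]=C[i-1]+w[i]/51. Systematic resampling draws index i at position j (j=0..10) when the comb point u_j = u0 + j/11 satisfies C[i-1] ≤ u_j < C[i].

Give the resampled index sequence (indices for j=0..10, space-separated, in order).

C = [4/51, 2/17, 11/51, 16/51, 25/51, 31/51, 35/51, 35/51, 44/51, 1, 1]
j=0: u_0=9/110 ∈ [4/51, 2/17) → index 1
j=1: u_1=19/110 ∈ [2/17, 11/51) → index 2
j=2: u_2=29/110 ∈ [11/51, 16/51) → index 3
j=3: u_3=39/110 ∈ [16/51, 25/51) → index 4
j=4: u_4=49/110 ∈ [16/51, 25/51) → index 4
j=5: u_5=59/110 ∈ [25/51, 31/51) → index 5
j=6: u_6=69/110 ∈ [31/51, 35/51) → index 6
j=7: u_7=79/110 ∈ [35/51, 44/51) → index 8
j=8: u_8=89/110 ∈ [35/51, 44/51) → index 8
j=9: u_9=9/10 ∈ [44/51, 1) → index 9
j=10: u_10=109/110 ∈ [44/51, 1) → index 9

1 2 3 4 4 5 6 8 8 9 9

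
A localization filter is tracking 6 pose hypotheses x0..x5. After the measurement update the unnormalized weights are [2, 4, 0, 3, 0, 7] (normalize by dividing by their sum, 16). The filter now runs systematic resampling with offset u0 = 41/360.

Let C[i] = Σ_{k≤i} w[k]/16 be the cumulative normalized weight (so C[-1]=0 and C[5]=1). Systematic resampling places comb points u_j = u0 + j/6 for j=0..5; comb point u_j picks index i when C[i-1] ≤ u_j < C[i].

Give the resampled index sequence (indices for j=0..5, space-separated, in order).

0 1 3 5 5 5

C = [1/8, 3/8, 3/8, 9/16, 9/16, 1]
j=0: u_0=41/360 ∈ [0, 1/8) → index 0
j=1: u_1=101/360 ∈ [1/8, 3/8) → index 1
j=2: u_2=161/360 ∈ [3/8, 9/16) → index 3
j=3: u_3=221/360 ∈ [9/16, 1) → index 5
j=4: u_4=281/360 ∈ [9/16, 1) → index 5
j=5: u_5=341/360 ∈ [9/16, 1) → index 5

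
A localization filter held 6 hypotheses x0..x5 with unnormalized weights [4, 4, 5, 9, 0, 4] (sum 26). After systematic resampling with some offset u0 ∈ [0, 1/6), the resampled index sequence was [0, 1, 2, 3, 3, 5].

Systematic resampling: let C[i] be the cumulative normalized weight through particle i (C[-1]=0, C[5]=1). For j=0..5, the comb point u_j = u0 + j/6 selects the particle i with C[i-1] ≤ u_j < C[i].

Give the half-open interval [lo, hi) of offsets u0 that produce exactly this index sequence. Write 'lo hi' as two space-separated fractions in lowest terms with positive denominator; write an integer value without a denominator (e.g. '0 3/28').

C = [2/13, 4/13, 1/2, 11/13, 11/13, 1]
j=0 picked index 0: u0 ∈ [0, 2/13)
j=1 picked index 1: u0 ∈ [-1/78, 11/78)
j=2 picked index 2: u0 ∈ [-1/39, 1/6)
j=3 picked index 3: u0 ∈ [0, 9/26)
j=4 picked index 3: u0 ∈ [-1/6, 7/39)
j=5 picked index 5: u0 ∈ [1/78, 1/6)
intersection: [1/78, 11/78)

1/78 11/78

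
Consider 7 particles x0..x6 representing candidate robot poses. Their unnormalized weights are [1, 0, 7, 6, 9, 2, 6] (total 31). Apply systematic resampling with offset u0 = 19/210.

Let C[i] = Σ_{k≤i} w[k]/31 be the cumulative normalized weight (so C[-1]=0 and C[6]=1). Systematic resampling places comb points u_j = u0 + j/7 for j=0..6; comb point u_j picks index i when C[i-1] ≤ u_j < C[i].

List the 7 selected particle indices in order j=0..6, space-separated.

C = [1/31, 1/31, 8/31, 14/31, 23/31, 25/31, 1]
j=0: u_0=19/210 ∈ [1/31, 8/31) → index 2
j=1: u_1=7/30 ∈ [1/31, 8/31) → index 2
j=2: u_2=79/210 ∈ [8/31, 14/31) → index 3
j=3: u_3=109/210 ∈ [14/31, 23/31) → index 4
j=4: u_4=139/210 ∈ [14/31, 23/31) → index 4
j=5: u_5=169/210 ∈ [23/31, 25/31) → index 5
j=6: u_6=199/210 ∈ [25/31, 1) → index 6

2 2 3 4 4 5 6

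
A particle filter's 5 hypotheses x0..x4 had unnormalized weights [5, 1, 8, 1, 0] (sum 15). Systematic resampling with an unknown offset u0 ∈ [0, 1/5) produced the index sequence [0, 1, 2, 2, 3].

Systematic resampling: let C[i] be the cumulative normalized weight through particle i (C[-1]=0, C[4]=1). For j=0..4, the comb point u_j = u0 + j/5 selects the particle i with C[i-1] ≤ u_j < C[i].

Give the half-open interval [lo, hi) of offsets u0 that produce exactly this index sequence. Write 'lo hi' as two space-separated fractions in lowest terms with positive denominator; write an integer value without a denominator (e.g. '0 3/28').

2/15 1/5

C = [1/3, 2/5, 14/15, 1, 1]
j=0 picked index 0: u0 ∈ [0, 1/3)
j=1 picked index 1: u0 ∈ [2/15, 1/5)
j=2 picked index 2: u0 ∈ [0, 8/15)
j=3 picked index 2: u0 ∈ [-1/5, 1/3)
j=4 picked index 3: u0 ∈ [2/15, 1/5)
intersection: [2/15, 1/5)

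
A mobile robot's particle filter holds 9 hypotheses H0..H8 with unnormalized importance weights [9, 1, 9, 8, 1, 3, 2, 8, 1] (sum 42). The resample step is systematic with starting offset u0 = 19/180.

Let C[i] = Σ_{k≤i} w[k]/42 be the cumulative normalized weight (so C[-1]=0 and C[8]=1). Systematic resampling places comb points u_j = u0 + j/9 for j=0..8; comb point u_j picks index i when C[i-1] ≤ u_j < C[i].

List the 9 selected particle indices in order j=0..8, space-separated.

C = [3/14, 5/21, 19/42, 9/14, 2/3, 31/42, 11/14, 41/42, 1]
j=0: u_0=19/180 ∈ [0, 3/14) → index 0
j=1: u_1=13/60 ∈ [3/14, 5/21) → index 1
j=2: u_2=59/180 ∈ [5/21, 19/42) → index 2
j=3: u_3=79/180 ∈ [5/21, 19/42) → index 2
j=4: u_4=11/20 ∈ [19/42, 9/14) → index 3
j=5: u_5=119/180 ∈ [9/14, 2/3) → index 4
j=6: u_6=139/180 ∈ [31/42, 11/14) → index 6
j=7: u_7=53/60 ∈ [11/14, 41/42) → index 7
j=8: u_8=179/180 ∈ [41/42, 1) → index 8

0 1 2 2 3 4 6 7 8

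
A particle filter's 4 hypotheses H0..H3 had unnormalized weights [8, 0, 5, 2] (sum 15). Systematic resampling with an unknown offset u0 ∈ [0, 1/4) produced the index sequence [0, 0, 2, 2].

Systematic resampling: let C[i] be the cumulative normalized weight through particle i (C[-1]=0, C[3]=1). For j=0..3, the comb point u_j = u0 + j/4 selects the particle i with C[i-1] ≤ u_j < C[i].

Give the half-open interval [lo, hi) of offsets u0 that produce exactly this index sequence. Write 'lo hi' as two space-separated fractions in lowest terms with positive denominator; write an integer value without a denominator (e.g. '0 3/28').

1/30 7/60

C = [8/15, 8/15, 13/15, 1]
j=0 picked index 0: u0 ∈ [0, 8/15)
j=1 picked index 0: u0 ∈ [-1/4, 17/60)
j=2 picked index 2: u0 ∈ [1/30, 11/30)
j=3 picked index 2: u0 ∈ [-13/60, 7/60)
intersection: [1/30, 7/60)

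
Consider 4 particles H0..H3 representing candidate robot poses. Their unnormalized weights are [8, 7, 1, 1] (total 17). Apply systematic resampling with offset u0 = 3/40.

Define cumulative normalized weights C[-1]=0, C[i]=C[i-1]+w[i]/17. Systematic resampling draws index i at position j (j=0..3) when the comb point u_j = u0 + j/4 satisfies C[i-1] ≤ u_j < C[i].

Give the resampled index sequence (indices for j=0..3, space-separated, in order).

0 0 1 1

C = [8/17, 15/17, 16/17, 1]
j=0: u_0=3/40 ∈ [0, 8/17) → index 0
j=1: u_1=13/40 ∈ [0, 8/17) → index 0
j=2: u_2=23/40 ∈ [8/17, 15/17) → index 1
j=3: u_3=33/40 ∈ [8/17, 15/17) → index 1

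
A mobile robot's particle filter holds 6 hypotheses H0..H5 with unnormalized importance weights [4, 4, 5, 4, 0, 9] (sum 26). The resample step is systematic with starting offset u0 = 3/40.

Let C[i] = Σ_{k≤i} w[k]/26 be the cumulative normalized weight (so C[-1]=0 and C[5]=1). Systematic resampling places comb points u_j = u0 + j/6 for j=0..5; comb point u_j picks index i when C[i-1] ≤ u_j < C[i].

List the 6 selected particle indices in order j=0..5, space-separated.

C = [2/13, 4/13, 1/2, 17/26, 17/26, 1]
j=0: u_0=3/40 ∈ [0, 2/13) → index 0
j=1: u_1=29/120 ∈ [2/13, 4/13) → index 1
j=2: u_2=49/120 ∈ [4/13, 1/2) → index 2
j=3: u_3=23/40 ∈ [1/2, 17/26) → index 3
j=4: u_4=89/120 ∈ [17/26, 1) → index 5
j=5: u_5=109/120 ∈ [17/26, 1) → index 5

0 1 2 3 5 5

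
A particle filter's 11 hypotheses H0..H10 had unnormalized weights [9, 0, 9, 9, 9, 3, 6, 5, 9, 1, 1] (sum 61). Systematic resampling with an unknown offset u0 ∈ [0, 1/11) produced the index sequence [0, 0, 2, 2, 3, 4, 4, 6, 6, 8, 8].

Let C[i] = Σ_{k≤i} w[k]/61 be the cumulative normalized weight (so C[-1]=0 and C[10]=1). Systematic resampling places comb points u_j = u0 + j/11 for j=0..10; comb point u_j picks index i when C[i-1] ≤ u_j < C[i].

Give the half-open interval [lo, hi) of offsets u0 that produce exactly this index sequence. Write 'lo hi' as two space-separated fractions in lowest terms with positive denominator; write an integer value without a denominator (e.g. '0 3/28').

2/671 7/671

C = [9/61, 9/61, 18/61, 27/61, 36/61, 39/61, 45/61, 50/61, 59/61, 60/61, 1]
j=0 picked index 0: u0 ∈ [0, 9/61)
j=1 picked index 0: u0 ∈ [-1/11, 38/671)
j=2 picked index 2: u0 ∈ [-23/671, 76/671)
j=3 picked index 2: u0 ∈ [-84/671, 15/671)
j=4 picked index 3: u0 ∈ [-46/671, 53/671)
j=5 picked index 4: u0 ∈ [-8/671, 91/671)
j=6 picked index 4: u0 ∈ [-69/671, 30/671)
j=7 picked index 6: u0 ∈ [2/671, 68/671)
j=8 picked index 6: u0 ∈ [-59/671, 7/671)
j=9 picked index 8: u0 ∈ [1/671, 100/671)
j=10 picked index 8: u0 ∈ [-60/671, 39/671)
intersection: [2/671, 7/671)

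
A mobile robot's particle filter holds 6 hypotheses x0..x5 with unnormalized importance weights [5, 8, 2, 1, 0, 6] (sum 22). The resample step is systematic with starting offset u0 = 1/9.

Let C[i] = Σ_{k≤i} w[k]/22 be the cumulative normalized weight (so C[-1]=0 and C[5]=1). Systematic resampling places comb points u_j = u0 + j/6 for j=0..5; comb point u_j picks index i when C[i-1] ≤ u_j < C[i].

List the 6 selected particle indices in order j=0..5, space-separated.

C = [5/22, 13/22, 15/22, 8/11, 8/11, 1]
j=0: u_0=1/9 ∈ [0, 5/22) → index 0
j=1: u_1=5/18 ∈ [5/22, 13/22) → index 1
j=2: u_2=4/9 ∈ [5/22, 13/22) → index 1
j=3: u_3=11/18 ∈ [13/22, 15/22) → index 2
j=4: u_4=7/9 ∈ [8/11, 1) → index 5
j=5: u_5=17/18 ∈ [8/11, 1) → index 5

0 1 1 2 5 5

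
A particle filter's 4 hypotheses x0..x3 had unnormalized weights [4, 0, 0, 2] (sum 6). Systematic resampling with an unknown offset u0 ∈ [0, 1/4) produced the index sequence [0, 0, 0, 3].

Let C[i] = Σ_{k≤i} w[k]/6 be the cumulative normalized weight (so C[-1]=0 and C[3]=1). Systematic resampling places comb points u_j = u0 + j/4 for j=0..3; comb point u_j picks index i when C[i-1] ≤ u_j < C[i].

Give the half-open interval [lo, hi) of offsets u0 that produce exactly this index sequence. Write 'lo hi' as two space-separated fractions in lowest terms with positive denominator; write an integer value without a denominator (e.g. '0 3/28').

C = [2/3, 2/3, 2/3, 1]
j=0 picked index 0: u0 ∈ [0, 2/3)
j=1 picked index 0: u0 ∈ [-1/4, 5/12)
j=2 picked index 0: u0 ∈ [-1/2, 1/6)
j=3 picked index 3: u0 ∈ [-1/12, 1/4)
intersection: [0, 1/6)

0 1/6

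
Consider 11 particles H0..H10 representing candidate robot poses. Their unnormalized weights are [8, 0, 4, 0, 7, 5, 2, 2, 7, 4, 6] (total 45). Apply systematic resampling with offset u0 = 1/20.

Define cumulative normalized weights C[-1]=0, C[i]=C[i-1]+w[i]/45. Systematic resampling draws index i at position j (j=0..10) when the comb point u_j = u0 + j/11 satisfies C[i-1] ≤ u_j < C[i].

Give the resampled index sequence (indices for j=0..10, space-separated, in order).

0 0 2 4 4 5 7 8 8 10 10

C = [8/45, 8/45, 4/15, 4/15, 19/45, 8/15, 26/45, 28/45, 7/9, 13/15, 1]
j=0: u_0=1/20 ∈ [0, 8/45) → index 0
j=1: u_1=31/220 ∈ [0, 8/45) → index 0
j=2: u_2=51/220 ∈ [8/45, 4/15) → index 2
j=3: u_3=71/220 ∈ [4/15, 19/45) → index 4
j=4: u_4=91/220 ∈ [4/15, 19/45) → index 4
j=5: u_5=111/220 ∈ [19/45, 8/15) → index 5
j=6: u_6=131/220 ∈ [26/45, 28/45) → index 7
j=7: u_7=151/220 ∈ [28/45, 7/9) → index 8
j=8: u_8=171/220 ∈ [28/45, 7/9) → index 8
j=9: u_9=191/220 ∈ [13/15, 1) → index 10
j=10: u_10=211/220 ∈ [13/15, 1) → index 10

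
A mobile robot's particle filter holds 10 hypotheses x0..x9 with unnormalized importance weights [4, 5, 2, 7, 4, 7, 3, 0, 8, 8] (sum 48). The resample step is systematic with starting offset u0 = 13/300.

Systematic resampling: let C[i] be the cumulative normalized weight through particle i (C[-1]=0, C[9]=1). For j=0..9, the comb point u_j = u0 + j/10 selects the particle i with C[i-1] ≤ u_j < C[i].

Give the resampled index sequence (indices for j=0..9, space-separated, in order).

C = [1/12, 3/16, 11/48, 3/8, 11/24, 29/48, 2/3, 2/3, 5/6, 1]
j=0: u_0=13/300 ∈ [0, 1/12) → index 0
j=1: u_1=43/300 ∈ [1/12, 3/16) → index 1
j=2: u_2=73/300 ∈ [11/48, 3/8) → index 3
j=3: u_3=103/300 ∈ [11/48, 3/8) → index 3
j=4: u_4=133/300 ∈ [3/8, 11/24) → index 4
j=5: u_5=163/300 ∈ [11/24, 29/48) → index 5
j=6: u_6=193/300 ∈ [29/48, 2/3) → index 6
j=7: u_7=223/300 ∈ [2/3, 5/6) → index 8
j=8: u_8=253/300 ∈ [5/6, 1) → index 9
j=9: u_9=283/300 ∈ [5/6, 1) → index 9

0 1 3 3 4 5 6 8 9 9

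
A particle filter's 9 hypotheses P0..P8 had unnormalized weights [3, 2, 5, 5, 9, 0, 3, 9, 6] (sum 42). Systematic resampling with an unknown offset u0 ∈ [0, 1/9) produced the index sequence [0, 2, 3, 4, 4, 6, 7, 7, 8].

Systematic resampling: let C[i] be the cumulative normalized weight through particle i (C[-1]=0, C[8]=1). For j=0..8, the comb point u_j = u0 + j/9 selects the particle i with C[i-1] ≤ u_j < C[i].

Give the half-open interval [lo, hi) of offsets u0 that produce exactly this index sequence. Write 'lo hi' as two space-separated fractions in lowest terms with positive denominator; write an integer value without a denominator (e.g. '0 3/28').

C = [1/14, 5/42, 5/21, 5/14, 4/7, 4/7, 9/14, 6/7, 1]
j=0 picked index 0: u0 ∈ [0, 1/14)
j=1 picked index 2: u0 ∈ [1/126, 8/63)
j=2 picked index 3: u0 ∈ [1/63, 17/126)
j=3 picked index 4: u0 ∈ [1/42, 5/21)
j=4 picked index 4: u0 ∈ [-11/126, 8/63)
j=5 picked index 6: u0 ∈ [1/63, 11/126)
j=6 picked index 7: u0 ∈ [-1/42, 4/21)
j=7 picked index 7: u0 ∈ [-17/126, 5/63)
j=8 picked index 8: u0 ∈ [-2/63, 1/9)
intersection: [1/42, 1/14)

1/42 1/14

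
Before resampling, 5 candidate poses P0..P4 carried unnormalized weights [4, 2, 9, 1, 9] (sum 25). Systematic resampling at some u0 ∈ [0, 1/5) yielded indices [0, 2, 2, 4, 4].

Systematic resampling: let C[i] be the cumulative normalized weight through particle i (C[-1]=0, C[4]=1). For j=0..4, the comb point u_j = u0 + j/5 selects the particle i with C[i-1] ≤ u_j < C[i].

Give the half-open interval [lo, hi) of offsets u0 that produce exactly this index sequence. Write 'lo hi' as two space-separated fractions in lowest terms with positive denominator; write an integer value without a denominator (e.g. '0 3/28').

1/25 4/25

C = [4/25, 6/25, 3/5, 16/25, 1]
j=0 picked index 0: u0 ∈ [0, 4/25)
j=1 picked index 2: u0 ∈ [1/25, 2/5)
j=2 picked index 2: u0 ∈ [-4/25, 1/5)
j=3 picked index 4: u0 ∈ [1/25, 2/5)
j=4 picked index 4: u0 ∈ [-4/25, 1/5)
intersection: [1/25, 4/25)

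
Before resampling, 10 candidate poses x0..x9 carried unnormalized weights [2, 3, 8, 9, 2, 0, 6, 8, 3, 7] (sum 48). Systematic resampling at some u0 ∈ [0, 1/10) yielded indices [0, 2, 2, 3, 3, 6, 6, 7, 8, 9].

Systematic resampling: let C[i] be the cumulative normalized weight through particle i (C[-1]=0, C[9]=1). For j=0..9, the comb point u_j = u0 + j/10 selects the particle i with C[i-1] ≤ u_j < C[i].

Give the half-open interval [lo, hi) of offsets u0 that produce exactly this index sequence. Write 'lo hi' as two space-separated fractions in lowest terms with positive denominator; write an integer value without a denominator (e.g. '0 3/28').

1/240 1/40

C = [1/24, 5/48, 13/48, 11/24, 1/2, 1/2, 5/8, 19/24, 41/48, 1]
j=0 picked index 0: u0 ∈ [0, 1/24)
j=1 picked index 2: u0 ∈ [1/240, 41/240)
j=2 picked index 2: u0 ∈ [-23/240, 17/240)
j=3 picked index 3: u0 ∈ [-7/240, 19/120)
j=4 picked index 3: u0 ∈ [-31/240, 7/120)
j=5 picked index 6: u0 ∈ [0, 1/8)
j=6 picked index 6: u0 ∈ [-1/10, 1/40)
j=7 picked index 7: u0 ∈ [-3/40, 11/120)
j=8 picked index 8: u0 ∈ [-1/120, 13/240)
j=9 picked index 9: u0 ∈ [-11/240, 1/10)
intersection: [1/240, 1/40)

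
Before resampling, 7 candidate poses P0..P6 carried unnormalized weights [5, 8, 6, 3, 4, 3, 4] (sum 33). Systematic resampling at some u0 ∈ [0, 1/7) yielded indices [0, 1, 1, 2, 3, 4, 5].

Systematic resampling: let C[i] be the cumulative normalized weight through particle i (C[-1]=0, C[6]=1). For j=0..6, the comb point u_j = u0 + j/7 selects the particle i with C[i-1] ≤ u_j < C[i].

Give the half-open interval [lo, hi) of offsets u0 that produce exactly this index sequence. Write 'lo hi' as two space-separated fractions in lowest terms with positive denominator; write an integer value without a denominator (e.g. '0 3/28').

C = [5/33, 13/33, 19/33, 2/3, 26/33, 29/33, 1]
j=0 picked index 0: u0 ∈ [0, 5/33)
j=1 picked index 1: u0 ∈ [2/231, 58/231)
j=2 picked index 1: u0 ∈ [-31/231, 25/231)
j=3 picked index 2: u0 ∈ [-8/231, 34/231)
j=4 picked index 3: u0 ∈ [1/231, 2/21)
j=5 picked index 4: u0 ∈ [-1/21, 17/231)
j=6 picked index 5: u0 ∈ [-16/231, 5/231)
intersection: [2/231, 5/231)

2/231 5/231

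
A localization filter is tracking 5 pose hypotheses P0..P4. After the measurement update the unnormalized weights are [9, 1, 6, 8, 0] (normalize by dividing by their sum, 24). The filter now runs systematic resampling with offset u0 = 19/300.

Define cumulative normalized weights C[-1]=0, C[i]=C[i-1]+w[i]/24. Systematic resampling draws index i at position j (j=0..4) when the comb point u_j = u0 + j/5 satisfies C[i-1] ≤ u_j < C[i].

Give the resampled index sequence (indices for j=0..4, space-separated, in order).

C = [3/8, 5/12, 2/3, 1, 1]
j=0: u_0=19/300 ∈ [0, 3/8) → index 0
j=1: u_1=79/300 ∈ [0, 3/8) → index 0
j=2: u_2=139/300 ∈ [5/12, 2/3) → index 2
j=3: u_3=199/300 ∈ [5/12, 2/3) → index 2
j=4: u_4=259/300 ∈ [2/3, 1) → index 3

0 0 2 2 3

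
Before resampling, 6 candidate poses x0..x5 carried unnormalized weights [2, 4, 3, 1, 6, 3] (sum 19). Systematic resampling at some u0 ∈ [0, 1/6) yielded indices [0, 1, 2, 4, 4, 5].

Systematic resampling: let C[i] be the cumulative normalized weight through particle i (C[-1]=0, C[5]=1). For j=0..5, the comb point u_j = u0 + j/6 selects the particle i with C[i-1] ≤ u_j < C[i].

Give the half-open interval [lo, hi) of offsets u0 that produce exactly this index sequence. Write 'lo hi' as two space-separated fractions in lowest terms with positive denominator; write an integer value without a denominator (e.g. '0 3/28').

C = [2/19, 6/19, 9/19, 10/19, 16/19, 1]
j=0 picked index 0: u0 ∈ [0, 2/19)
j=1 picked index 1: u0 ∈ [-7/114, 17/114)
j=2 picked index 2: u0 ∈ [-1/57, 8/57)
j=3 picked index 4: u0 ∈ [1/38, 13/38)
j=4 picked index 4: u0 ∈ [-8/57, 10/57)
j=5 picked index 5: u0 ∈ [1/114, 1/6)
intersection: [1/38, 2/19)

1/38 2/19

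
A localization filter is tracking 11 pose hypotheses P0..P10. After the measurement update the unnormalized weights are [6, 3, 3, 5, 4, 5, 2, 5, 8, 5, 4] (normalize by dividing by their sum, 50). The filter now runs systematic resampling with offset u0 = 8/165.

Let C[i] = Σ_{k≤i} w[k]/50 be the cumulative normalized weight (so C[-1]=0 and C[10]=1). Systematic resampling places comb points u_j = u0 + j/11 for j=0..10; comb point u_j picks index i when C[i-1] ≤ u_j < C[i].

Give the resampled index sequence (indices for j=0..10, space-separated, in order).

C = [3/25, 9/50, 6/25, 17/50, 21/50, 13/25, 14/25, 33/50, 41/50, 23/25, 1]
j=0: u_0=8/165 ∈ [0, 3/25) → index 0
j=1: u_1=23/165 ∈ [3/25, 9/50) → index 1
j=2: u_2=38/165 ∈ [9/50, 6/25) → index 2
j=3: u_3=53/165 ∈ [6/25, 17/50) → index 3
j=4: u_4=68/165 ∈ [17/50, 21/50) → index 4
j=5: u_5=83/165 ∈ [21/50, 13/25) → index 5
j=6: u_6=98/165 ∈ [14/25, 33/50) → index 7
j=7: u_7=113/165 ∈ [33/50, 41/50) → index 8
j=8: u_8=128/165 ∈ [33/50, 41/50) → index 8
j=9: u_9=13/15 ∈ [41/50, 23/25) → index 9
j=10: u_10=158/165 ∈ [23/25, 1) → index 10

0 1 2 3 4 5 7 8 8 9 10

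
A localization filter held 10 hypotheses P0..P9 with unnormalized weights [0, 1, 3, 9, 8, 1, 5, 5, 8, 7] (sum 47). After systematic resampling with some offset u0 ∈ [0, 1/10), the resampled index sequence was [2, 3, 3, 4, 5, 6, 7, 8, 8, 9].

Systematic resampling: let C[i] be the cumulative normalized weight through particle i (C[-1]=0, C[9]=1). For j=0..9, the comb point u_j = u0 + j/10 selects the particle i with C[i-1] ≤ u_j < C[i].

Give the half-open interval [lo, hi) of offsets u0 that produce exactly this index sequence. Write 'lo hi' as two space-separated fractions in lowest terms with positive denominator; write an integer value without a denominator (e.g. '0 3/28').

11/235 12/235

C = [0, 1/47, 4/47, 13/47, 21/47, 22/47, 27/47, 32/47, 40/47, 1]
j=0 picked index 2: u0 ∈ [1/47, 4/47)
j=1 picked index 3: u0 ∈ [-7/470, 83/470)
j=2 picked index 3: u0 ∈ [-27/235, 18/235)
j=3 picked index 4: u0 ∈ [-11/470, 69/470)
j=4 picked index 5: u0 ∈ [11/235, 16/235)
j=5 picked index 6: u0 ∈ [-3/94, 7/94)
j=6 picked index 7: u0 ∈ [-6/235, 19/235)
j=7 picked index 8: u0 ∈ [-9/470, 71/470)
j=8 picked index 8: u0 ∈ [-28/235, 12/235)
j=9 picked index 9: u0 ∈ [-23/470, 1/10)
intersection: [11/235, 12/235)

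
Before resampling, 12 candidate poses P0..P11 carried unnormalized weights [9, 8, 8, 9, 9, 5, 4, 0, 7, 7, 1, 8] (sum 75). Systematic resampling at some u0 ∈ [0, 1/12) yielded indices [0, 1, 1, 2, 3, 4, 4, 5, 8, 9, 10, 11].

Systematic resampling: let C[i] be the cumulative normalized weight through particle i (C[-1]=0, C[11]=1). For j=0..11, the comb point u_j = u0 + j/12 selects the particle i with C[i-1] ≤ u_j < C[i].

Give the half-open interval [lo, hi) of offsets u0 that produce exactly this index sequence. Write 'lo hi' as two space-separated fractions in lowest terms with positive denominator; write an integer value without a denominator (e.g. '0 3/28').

C = [3/25, 17/75, 1/3, 34/75, 43/75, 16/25, 52/75, 52/75, 59/75, 22/25, 67/75, 1]
j=0 picked index 0: u0 ∈ [0, 3/25)
j=1 picked index 1: u0 ∈ [11/300, 43/300)
j=2 picked index 1: u0 ∈ [-7/150, 3/50)
j=3 picked index 2: u0 ∈ [-7/300, 1/12)
j=4 picked index 3: u0 ∈ [0, 3/25)
j=5 picked index 4: u0 ∈ [11/300, 47/300)
j=6 picked index 4: u0 ∈ [-7/150, 11/150)
j=7 picked index 5: u0 ∈ [-1/100, 17/300)
j=8 picked index 8: u0 ∈ [2/75, 3/25)
j=9 picked index 9: u0 ∈ [11/300, 13/100)
j=10 picked index 10: u0 ∈ [7/150, 3/50)
j=11 picked index 11: u0 ∈ [-7/300, 1/12)
intersection: [7/150, 17/300)

7/150 17/300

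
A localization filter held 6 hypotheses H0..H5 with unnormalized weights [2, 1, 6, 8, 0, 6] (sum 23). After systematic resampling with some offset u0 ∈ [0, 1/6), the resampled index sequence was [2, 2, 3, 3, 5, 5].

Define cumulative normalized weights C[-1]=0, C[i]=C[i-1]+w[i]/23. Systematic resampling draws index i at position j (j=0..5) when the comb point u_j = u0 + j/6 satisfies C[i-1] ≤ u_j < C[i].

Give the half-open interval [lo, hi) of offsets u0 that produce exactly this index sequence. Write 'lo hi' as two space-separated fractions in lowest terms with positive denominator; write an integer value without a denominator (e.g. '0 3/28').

3/23 1/6

C = [2/23, 3/23, 9/23, 17/23, 17/23, 1]
j=0 picked index 2: u0 ∈ [3/23, 9/23)
j=1 picked index 2: u0 ∈ [-5/138, 31/138)
j=2 picked index 3: u0 ∈ [4/69, 28/69)
j=3 picked index 3: u0 ∈ [-5/46, 11/46)
j=4 picked index 5: u0 ∈ [5/69, 1/3)
j=5 picked index 5: u0 ∈ [-13/138, 1/6)
intersection: [3/23, 1/6)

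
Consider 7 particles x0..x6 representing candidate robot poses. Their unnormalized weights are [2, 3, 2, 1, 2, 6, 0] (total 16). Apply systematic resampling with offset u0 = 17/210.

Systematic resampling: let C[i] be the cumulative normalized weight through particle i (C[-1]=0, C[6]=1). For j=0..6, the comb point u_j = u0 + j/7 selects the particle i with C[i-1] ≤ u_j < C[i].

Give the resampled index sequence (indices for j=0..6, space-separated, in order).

0 1 2 4 5 5 5

C = [1/8, 5/16, 7/16, 1/2, 5/8, 1, 1]
j=0: u_0=17/210 ∈ [0, 1/8) → index 0
j=1: u_1=47/210 ∈ [1/8, 5/16) → index 1
j=2: u_2=11/30 ∈ [5/16, 7/16) → index 2
j=3: u_3=107/210 ∈ [1/2, 5/8) → index 4
j=4: u_4=137/210 ∈ [5/8, 1) → index 5
j=5: u_5=167/210 ∈ [5/8, 1) → index 5
j=6: u_6=197/210 ∈ [5/8, 1) → index 5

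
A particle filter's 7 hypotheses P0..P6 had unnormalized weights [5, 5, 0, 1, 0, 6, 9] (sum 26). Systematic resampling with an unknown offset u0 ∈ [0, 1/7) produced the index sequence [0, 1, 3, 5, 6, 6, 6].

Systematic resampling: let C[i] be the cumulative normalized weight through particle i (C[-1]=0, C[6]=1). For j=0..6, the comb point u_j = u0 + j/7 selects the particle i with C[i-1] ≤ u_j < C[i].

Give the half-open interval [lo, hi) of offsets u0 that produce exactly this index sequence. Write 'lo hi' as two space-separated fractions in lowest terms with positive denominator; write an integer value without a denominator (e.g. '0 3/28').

C = [5/26, 5/13, 5/13, 11/26, 11/26, 17/26, 1]
j=0 picked index 0: u0 ∈ [0, 5/26)
j=1 picked index 1: u0 ∈ [9/182, 22/91)
j=2 picked index 3: u0 ∈ [9/91, 25/182)
j=3 picked index 5: u0 ∈ [-1/182, 41/182)
j=4 picked index 6: u0 ∈ [15/182, 3/7)
j=5 picked index 6: u0 ∈ [-11/182, 2/7)
j=6 picked index 6: u0 ∈ [-37/182, 1/7)
intersection: [9/91, 25/182)

9/91 25/182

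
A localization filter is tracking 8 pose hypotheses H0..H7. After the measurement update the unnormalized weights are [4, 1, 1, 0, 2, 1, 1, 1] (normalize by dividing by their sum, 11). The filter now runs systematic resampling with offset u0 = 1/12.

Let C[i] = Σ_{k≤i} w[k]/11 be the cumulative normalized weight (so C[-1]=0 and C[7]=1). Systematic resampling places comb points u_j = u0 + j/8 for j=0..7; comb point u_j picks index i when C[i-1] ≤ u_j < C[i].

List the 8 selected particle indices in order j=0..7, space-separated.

C = [4/11, 5/11, 6/11, 6/11, 8/11, 9/11, 10/11, 1]
j=0: u_0=1/12 ∈ [0, 4/11) → index 0
j=1: u_1=5/24 ∈ [0, 4/11) → index 0
j=2: u_2=1/3 ∈ [0, 4/11) → index 0
j=3: u_3=11/24 ∈ [5/11, 6/11) → index 2
j=4: u_4=7/12 ∈ [6/11, 8/11) → index 4
j=5: u_5=17/24 ∈ [6/11, 8/11) → index 4
j=6: u_6=5/6 ∈ [9/11, 10/11) → index 6
j=7: u_7=23/24 ∈ [10/11, 1) → index 7

0 0 0 2 4 4 6 7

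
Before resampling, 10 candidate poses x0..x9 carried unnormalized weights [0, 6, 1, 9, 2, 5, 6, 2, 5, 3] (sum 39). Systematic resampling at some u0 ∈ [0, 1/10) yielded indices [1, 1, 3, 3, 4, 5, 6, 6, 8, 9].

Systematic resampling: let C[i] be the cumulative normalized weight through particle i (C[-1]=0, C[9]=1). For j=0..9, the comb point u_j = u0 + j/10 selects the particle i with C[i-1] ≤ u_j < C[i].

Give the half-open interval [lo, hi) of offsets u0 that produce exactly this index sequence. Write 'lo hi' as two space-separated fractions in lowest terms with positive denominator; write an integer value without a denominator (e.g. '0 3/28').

3/130 17/390

C = [0, 2/13, 7/39, 16/39, 6/13, 23/39, 29/39, 31/39, 12/13, 1]
j=0 picked index 1: u0 ∈ [0, 2/13)
j=1 picked index 1: u0 ∈ [-1/10, 7/130)
j=2 picked index 3: u0 ∈ [-4/195, 41/195)
j=3 picked index 3: u0 ∈ [-47/390, 43/390)
j=4 picked index 4: u0 ∈ [2/195, 4/65)
j=5 picked index 5: u0 ∈ [-1/26, 7/78)
j=6 picked index 6: u0 ∈ [-2/195, 28/195)
j=7 picked index 6: u0 ∈ [-43/390, 17/390)
j=8 picked index 8: u0 ∈ [-1/195, 8/65)
j=9 picked index 9: u0 ∈ [3/130, 1/10)
intersection: [3/130, 17/390)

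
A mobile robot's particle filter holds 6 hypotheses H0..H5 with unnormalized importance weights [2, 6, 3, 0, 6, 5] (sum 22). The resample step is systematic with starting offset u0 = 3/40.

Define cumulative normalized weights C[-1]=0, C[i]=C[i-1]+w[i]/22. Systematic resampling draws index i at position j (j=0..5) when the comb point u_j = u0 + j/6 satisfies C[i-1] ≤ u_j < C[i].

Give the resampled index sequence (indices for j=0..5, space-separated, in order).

0 1 2 4 4 5

C = [1/11, 4/11, 1/2, 1/2, 17/22, 1]
j=0: u_0=3/40 ∈ [0, 1/11) → index 0
j=1: u_1=29/120 ∈ [1/11, 4/11) → index 1
j=2: u_2=49/120 ∈ [4/11, 1/2) → index 2
j=3: u_3=23/40 ∈ [1/2, 17/22) → index 4
j=4: u_4=89/120 ∈ [1/2, 17/22) → index 4
j=5: u_5=109/120 ∈ [17/22, 1) → index 5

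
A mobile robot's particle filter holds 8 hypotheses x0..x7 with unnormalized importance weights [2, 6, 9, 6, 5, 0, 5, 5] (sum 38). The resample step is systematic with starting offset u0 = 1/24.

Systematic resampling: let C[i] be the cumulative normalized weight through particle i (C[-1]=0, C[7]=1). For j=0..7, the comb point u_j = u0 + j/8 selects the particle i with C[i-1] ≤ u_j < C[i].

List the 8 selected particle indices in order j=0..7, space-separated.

C = [1/19, 4/19, 17/38, 23/38, 14/19, 14/19, 33/38, 1]
j=0: u_0=1/24 ∈ [0, 1/19) → index 0
j=1: u_1=1/6 ∈ [1/19, 4/19) → index 1
j=2: u_2=7/24 ∈ [4/19, 17/38) → index 2
j=3: u_3=5/12 ∈ [4/19, 17/38) → index 2
j=4: u_4=13/24 ∈ [17/38, 23/38) → index 3
j=5: u_5=2/3 ∈ [23/38, 14/19) → index 4
j=6: u_6=19/24 ∈ [14/19, 33/38) → index 6
j=7: u_7=11/12 ∈ [33/38, 1) → index 7

0 1 2 2 3 4 6 7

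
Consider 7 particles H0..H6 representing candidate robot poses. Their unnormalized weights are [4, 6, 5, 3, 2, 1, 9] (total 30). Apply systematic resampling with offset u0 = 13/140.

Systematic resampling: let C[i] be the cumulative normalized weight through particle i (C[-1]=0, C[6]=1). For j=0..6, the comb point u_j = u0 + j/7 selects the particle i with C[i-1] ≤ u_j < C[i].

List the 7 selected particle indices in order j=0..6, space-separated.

C = [2/15, 1/3, 1/2, 3/5, 2/3, 7/10, 1]
j=0: u_0=13/140 ∈ [0, 2/15) → index 0
j=1: u_1=33/140 ∈ [2/15, 1/3) → index 1
j=2: u_2=53/140 ∈ [1/3, 1/2) → index 2
j=3: u_3=73/140 ∈ [1/2, 3/5) → index 3
j=4: u_4=93/140 ∈ [3/5, 2/3) → index 4
j=5: u_5=113/140 ∈ [7/10, 1) → index 6
j=6: u_6=19/20 ∈ [7/10, 1) → index 6

0 1 2 3 4 6 6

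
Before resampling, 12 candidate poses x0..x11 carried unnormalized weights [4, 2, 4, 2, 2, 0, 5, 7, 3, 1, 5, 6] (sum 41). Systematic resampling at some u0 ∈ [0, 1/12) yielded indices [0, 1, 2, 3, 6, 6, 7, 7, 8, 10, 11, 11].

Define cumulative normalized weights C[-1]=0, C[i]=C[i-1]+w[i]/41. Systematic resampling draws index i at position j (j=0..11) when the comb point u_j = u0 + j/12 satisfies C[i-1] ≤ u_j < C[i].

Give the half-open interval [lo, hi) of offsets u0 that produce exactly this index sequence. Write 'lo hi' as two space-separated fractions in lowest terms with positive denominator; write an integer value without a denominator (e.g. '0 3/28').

5/246 5/123

C = [4/41, 6/41, 10/41, 12/41, 14/41, 14/41, 19/41, 26/41, 29/41, 30/41, 35/41, 1]
j=0 picked index 0: u0 ∈ [0, 4/41)
j=1 picked index 1: u0 ∈ [7/492, 31/492)
j=2 picked index 2: u0 ∈ [-5/246, 19/246)
j=3 picked index 3: u0 ∈ [-1/164, 7/164)
j=4 picked index 6: u0 ∈ [1/123, 16/123)
j=5 picked index 6: u0 ∈ [-37/492, 23/492)
j=6 picked index 7: u0 ∈ [-3/82, 11/82)
j=7 picked index 7: u0 ∈ [-59/492, 25/492)
j=8 picked index 8: u0 ∈ [-4/123, 5/123)
j=9 picked index 10: u0 ∈ [-3/164, 17/164)
j=10 picked index 11: u0 ∈ [5/246, 1/6)
j=11 picked index 11: u0 ∈ [-31/492, 1/12)
intersection: [5/246, 5/123)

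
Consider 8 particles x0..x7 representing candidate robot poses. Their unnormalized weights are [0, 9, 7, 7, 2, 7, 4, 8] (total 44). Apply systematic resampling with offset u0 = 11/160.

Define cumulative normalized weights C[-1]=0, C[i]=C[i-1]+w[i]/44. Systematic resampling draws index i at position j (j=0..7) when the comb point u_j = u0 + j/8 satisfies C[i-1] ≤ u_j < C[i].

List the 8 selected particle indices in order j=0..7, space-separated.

1 1 2 3 5 5 7 7

C = [0, 9/44, 4/11, 23/44, 25/44, 8/11, 9/11, 1]
j=0: u_0=11/160 ∈ [0, 9/44) → index 1
j=1: u_1=31/160 ∈ [0, 9/44) → index 1
j=2: u_2=51/160 ∈ [9/44, 4/11) → index 2
j=3: u_3=71/160 ∈ [4/11, 23/44) → index 3
j=4: u_4=91/160 ∈ [25/44, 8/11) → index 5
j=5: u_5=111/160 ∈ [25/44, 8/11) → index 5
j=6: u_6=131/160 ∈ [9/11, 1) → index 7
j=7: u_7=151/160 ∈ [9/11, 1) → index 7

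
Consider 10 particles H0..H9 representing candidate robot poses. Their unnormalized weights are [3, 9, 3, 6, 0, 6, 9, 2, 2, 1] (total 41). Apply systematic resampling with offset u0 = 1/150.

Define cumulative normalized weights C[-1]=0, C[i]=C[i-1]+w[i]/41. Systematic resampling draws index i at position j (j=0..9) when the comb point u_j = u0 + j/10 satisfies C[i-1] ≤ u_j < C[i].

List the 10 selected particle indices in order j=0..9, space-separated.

0 1 1 2 3 3 5 6 6 7

C = [3/41, 12/41, 15/41, 21/41, 21/41, 27/41, 36/41, 38/41, 40/41, 1]
j=0: u_0=1/150 ∈ [0, 3/41) → index 0
j=1: u_1=8/75 ∈ [3/41, 12/41) → index 1
j=2: u_2=31/150 ∈ [3/41, 12/41) → index 1
j=3: u_3=23/75 ∈ [12/41, 15/41) → index 2
j=4: u_4=61/150 ∈ [15/41, 21/41) → index 3
j=5: u_5=38/75 ∈ [15/41, 21/41) → index 3
j=6: u_6=91/150 ∈ [21/41, 27/41) → index 5
j=7: u_7=53/75 ∈ [27/41, 36/41) → index 6
j=8: u_8=121/150 ∈ [27/41, 36/41) → index 6
j=9: u_9=68/75 ∈ [36/41, 38/41) → index 7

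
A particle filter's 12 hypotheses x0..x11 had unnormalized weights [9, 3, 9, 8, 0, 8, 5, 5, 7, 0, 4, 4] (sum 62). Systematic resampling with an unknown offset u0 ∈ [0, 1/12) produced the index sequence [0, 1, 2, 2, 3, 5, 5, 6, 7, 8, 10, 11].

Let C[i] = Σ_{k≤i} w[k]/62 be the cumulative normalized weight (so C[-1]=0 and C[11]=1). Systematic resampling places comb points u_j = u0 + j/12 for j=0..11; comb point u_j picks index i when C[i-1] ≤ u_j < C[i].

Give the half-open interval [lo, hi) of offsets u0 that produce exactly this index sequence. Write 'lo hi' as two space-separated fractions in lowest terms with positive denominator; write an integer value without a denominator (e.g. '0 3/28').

23/372 1/12

C = [9/62, 6/31, 21/62, 29/62, 29/62, 37/62, 21/31, 47/62, 27/31, 27/31, 29/31, 1]
j=0 picked index 0: u0 ∈ [0, 9/62)
j=1 picked index 1: u0 ∈ [23/372, 41/372)
j=2 picked index 2: u0 ∈ [5/186, 16/93)
j=3 picked index 2: u0 ∈ [-7/124, 11/124)
j=4 picked index 3: u0 ∈ [1/186, 25/186)
j=5 picked index 5: u0 ∈ [19/372, 67/372)
j=6 picked index 5: u0 ∈ [-1/31, 3/31)
j=7 picked index 6: u0 ∈ [5/372, 35/372)
j=8 picked index 7: u0 ∈ [1/93, 17/186)
j=9 picked index 8: u0 ∈ [1/124, 15/124)
j=10 picked index 10: u0 ∈ [7/186, 19/186)
j=11 picked index 11: u0 ∈ [7/372, 1/12)
intersection: [23/372, 1/12)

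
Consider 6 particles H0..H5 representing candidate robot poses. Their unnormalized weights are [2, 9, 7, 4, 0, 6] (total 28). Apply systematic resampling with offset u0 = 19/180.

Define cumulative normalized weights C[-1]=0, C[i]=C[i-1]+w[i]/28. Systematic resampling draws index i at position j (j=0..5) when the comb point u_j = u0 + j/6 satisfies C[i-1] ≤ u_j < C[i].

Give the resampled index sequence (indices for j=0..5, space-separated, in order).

C = [1/14, 11/28, 9/14, 11/14, 11/14, 1]
j=0: u_0=19/180 ∈ [1/14, 11/28) → index 1
j=1: u_1=49/180 ∈ [1/14, 11/28) → index 1
j=2: u_2=79/180 ∈ [11/28, 9/14) → index 2
j=3: u_3=109/180 ∈ [11/28, 9/14) → index 2
j=4: u_4=139/180 ∈ [9/14, 11/14) → index 3
j=5: u_5=169/180 ∈ [11/14, 1) → index 5

1 1 2 2 3 5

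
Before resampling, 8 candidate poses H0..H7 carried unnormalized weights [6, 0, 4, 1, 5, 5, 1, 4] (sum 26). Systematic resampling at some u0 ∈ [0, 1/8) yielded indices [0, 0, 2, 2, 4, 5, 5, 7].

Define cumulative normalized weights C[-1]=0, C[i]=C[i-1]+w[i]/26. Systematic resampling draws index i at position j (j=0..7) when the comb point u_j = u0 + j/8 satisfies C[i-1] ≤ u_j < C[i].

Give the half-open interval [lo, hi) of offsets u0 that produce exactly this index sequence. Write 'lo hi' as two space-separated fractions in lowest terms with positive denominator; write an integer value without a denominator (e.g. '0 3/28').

0 1/104

C = [3/13, 3/13, 5/13, 11/26, 8/13, 21/26, 11/13, 1]
j=0 picked index 0: u0 ∈ [0, 3/13)
j=1 picked index 0: u0 ∈ [-1/8, 11/104)
j=2 picked index 2: u0 ∈ [-1/52, 7/52)
j=3 picked index 2: u0 ∈ [-15/104, 1/104)
j=4 picked index 4: u0 ∈ [-1/13, 3/26)
j=5 picked index 5: u0 ∈ [-1/104, 19/104)
j=6 picked index 5: u0 ∈ [-7/52, 3/52)
j=7 picked index 7: u0 ∈ [-3/104, 1/8)
intersection: [0, 1/104)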